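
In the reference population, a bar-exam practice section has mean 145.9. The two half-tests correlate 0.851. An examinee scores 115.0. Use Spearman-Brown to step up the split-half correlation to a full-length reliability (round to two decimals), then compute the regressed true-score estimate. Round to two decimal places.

117.47

Spearman-Brown: ρ = 2r/(1 + r) = 2(0.851)/(1 + 0.851) = 1.7020/1.851 = 0.9195 → 0.92
Kelley's formula gives T̂ = 0.92·115.0 + 0.08·145.9 = 105.800 + 11.672 = 117.472.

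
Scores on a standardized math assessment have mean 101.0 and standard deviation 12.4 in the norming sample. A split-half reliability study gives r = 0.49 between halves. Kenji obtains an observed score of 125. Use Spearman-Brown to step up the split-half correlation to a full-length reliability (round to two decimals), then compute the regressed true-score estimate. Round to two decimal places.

116.84

Spearman-Brown: ρ = 2r/(1 + r) = 2(0.49)/(1 + 0.49) = 0.980/1.49 = 0.6577 → 0.66
T̂ = ρX + (1 − ρ)μ
  = 0.66 × 125 + 0.34 × 101.0
  = 82.50 + 34.340
  = 116.840
  ≈ 116.84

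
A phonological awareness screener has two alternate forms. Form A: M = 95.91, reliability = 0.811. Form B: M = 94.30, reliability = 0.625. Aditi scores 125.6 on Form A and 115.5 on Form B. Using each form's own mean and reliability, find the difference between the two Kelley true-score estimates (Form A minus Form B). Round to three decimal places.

12.439

T̂_A = 0.811(125.6) + 0.189(95.91) = 119.98859
T̂_B = 0.625(115.5) + 0.375(94.30) = 107.55000
T̂_A − T̂_B = 12.43859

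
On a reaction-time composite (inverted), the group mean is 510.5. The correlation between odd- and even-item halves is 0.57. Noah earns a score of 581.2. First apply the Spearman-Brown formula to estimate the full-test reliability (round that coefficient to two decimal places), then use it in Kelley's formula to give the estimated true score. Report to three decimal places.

Spearman-Brown: ρ = 2r/(1 + r) = 2(0.57)/(1 + 0.57) = 1.140/1.57 = 0.7261 → 0.73
T̂ = ρX + (1 − ρ)μ
  = 0.73 × 581.2 + 0.27 × 510.5
  = 424.276 + 137.835
  = 562.1110
  ≈ 562.111

562.111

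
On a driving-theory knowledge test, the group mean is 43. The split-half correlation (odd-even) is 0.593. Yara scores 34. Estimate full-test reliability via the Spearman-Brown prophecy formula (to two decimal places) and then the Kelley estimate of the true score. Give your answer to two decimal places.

36.34

Spearman-Brown: ρ = 2r/(1 + r) = 2(0.593)/(1 + 0.593) = 1.1860/1.593 = 0.7445 → 0.74
T̂ = ρX + (1 − ρ)μ
  = 0.74 × 34 + 0.26 × 43
  = 25.16 + 11.18
  = 36.340
  ≈ 36.34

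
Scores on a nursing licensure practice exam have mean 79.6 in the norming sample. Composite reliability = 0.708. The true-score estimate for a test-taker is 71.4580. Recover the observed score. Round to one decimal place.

T̂ = ρX + (1 − ρ)μ  ⇒  X = (T̂ − (1 − ρ)μ) / ρ
X = (71.4580 − 0.292 × 79.6) / 0.708 = (71.4580 − 23.2432) / 0.708 = 48.2148 / 0.708 = 68.100

68.1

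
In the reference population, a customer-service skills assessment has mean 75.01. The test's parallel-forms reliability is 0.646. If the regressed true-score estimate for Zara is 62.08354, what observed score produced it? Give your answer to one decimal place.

T̂ = ρX + (1 − ρ)μ  ⇒  X = (T̂ − (1 − ρ)μ) / ρ
X = (62.08354 − 0.354 × 75.01) / 0.646 = (62.08354 − 26.55354) / 0.646 = 35.53000 / 0.646 = 55.000

55.0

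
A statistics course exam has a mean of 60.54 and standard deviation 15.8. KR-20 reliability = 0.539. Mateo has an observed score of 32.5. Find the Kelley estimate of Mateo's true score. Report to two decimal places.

T̂ = 0.539(32.5) + 0.461(60.54) = 17.5175 + 27.90894 = 45.426 → 45.43

45.43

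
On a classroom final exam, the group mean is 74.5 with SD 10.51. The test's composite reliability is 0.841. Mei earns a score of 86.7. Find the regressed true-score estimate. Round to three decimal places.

T̂ = 0.841(86.7) + 0.159(74.5) = 72.9147 + 11.8455 = 84.7602 → 84.760

84.760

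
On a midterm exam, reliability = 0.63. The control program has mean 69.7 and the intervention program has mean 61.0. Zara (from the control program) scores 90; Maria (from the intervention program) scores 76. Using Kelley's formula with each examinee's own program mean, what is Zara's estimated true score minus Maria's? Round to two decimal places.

12.04

T̂_Zara = 0.63(90) + 0.37(69.7) = 82.4890
T̂_Maria = 0.63(76) + 0.37(61.0) = 70.4500
Difference = 82.4890 − 70.4500 = 12.0390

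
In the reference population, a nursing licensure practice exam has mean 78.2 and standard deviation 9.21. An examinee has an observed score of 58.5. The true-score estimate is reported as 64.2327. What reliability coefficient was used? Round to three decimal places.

0.709

T̂ = ρX + (1 − ρ)μ  ⇒  T̂ − μ = ρ(X − μ)
ρ = (T̂ − μ)/(X − μ) = (64.2327 − 78.2) / (58.5 − 78.2) = -13.9673 / -19.7 = 0.70900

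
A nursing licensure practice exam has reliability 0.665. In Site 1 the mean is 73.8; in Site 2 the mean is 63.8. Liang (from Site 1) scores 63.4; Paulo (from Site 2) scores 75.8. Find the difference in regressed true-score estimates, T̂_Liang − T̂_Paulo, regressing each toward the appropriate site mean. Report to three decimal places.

T̂_Liang = 0.665(63.4) + 0.335(73.8) = 66.88400
T̂_Paulo = 0.665(75.8) + 0.335(63.8) = 71.78000
Difference = 66.88400 − 71.78000 = -4.89600

-4.896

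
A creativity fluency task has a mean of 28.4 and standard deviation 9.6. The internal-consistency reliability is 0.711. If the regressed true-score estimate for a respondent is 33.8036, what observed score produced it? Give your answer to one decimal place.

T̂ = ρX + (1 − ρ)μ  ⇒  X = (T̂ − (1 − ρ)μ) / ρ
X = (33.8036 − 0.289 × 28.4) / 0.711 = (33.8036 − 8.2076) / 0.711 = 25.5960 / 0.711 = 36.000

36.0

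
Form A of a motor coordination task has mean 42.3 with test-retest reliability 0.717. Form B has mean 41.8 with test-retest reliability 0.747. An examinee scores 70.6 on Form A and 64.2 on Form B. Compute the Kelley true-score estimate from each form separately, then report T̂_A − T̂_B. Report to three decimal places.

4.058

T̂_A = 0.717(70.6) + 0.283(42.3) = 62.59110
T̂_B = 0.747(64.2) + 0.253(41.8) = 58.53280
T̂_A − T̂_B = 4.05830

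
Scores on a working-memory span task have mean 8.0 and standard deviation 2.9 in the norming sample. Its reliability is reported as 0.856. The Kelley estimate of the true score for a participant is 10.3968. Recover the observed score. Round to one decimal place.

10.8

T̂ = ρX + (1 − ρ)μ  ⇒  X = (T̂ − (1 − ρ)μ) / ρ
X = (10.3968 − 0.144 × 8.0) / 0.856 = (10.3968 − 1.1520) / 0.856 = 9.2448 / 0.856 = 10.800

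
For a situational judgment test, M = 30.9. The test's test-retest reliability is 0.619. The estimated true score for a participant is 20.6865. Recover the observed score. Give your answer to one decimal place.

T̂ = ρX + (1 − ρ)μ  ⇒  X = (T̂ − (1 − ρ)μ) / ρ
X = (20.6865 − 0.381 × 30.9) / 0.619 = (20.6865 − 11.7729) / 0.619 = 8.9136 / 0.619 = 14.400

14.4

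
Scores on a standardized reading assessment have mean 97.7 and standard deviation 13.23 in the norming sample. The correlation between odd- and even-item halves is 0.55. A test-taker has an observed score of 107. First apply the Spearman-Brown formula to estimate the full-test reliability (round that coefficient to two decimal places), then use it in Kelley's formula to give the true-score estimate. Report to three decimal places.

104.303

Spearman-Brown: ρ = 2r/(1 + r) = 2(0.55)/(1 + 0.55) = 1.100/1.55 = 0.7097 → 0.71
Regress the observed score toward the mean by the unreliability: T̂ = 0.71·107 + 0.29·97.7 = 75.97 + 28.333 = 104.3030.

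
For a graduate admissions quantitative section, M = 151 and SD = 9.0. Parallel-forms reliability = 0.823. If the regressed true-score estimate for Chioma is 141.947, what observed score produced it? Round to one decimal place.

140.0

T̂ = ρX + (1 − ρ)μ  ⇒  X = (T̂ − (1 − ρ)μ) / ρ
X = (141.947 − 0.177 × 151) / 0.823 = (141.947 − 26.727) / 0.823 = 115.220 / 0.823 = 140.000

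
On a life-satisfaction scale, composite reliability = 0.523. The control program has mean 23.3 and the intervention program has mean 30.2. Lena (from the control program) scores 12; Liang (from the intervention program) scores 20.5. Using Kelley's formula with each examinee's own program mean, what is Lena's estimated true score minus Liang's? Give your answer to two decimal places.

-7.74

T̂_Lena = 0.523(12) + 0.477(23.3) = 17.3901
T̂_Liang = 0.523(20.5) + 0.477(30.2) = 25.1269
Difference = 17.3901 − 25.1269 = -7.7368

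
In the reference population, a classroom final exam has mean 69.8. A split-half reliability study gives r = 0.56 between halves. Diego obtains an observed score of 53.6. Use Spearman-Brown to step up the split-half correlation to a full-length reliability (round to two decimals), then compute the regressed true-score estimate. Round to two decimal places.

58.14

Spearman-Brown: ρ = 2r/(1 + r) = 2(0.56)/(1 + 0.56) = 1.120/1.56 = 0.7179 → 0.72
Kelley's formula gives T̂ = 0.72·53.6 + 0.28·69.8 = 38.592 + 19.544 = 58.136.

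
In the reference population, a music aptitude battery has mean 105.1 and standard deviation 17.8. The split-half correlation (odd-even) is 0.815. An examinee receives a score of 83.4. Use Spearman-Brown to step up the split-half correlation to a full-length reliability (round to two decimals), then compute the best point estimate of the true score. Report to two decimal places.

85.57

Spearman-Brown: ρ = 2r/(1 + r) = 2(0.815)/(1 + 0.815) = 1.6300/1.815 = 0.8981 → 0.90
T̂ = ρX + (1 − ρ)μ
  = 0.90 × 83.4 + 0.10 × 105.1
  = 75.060 + 10.510
  = 85.570
  ≈ 85.57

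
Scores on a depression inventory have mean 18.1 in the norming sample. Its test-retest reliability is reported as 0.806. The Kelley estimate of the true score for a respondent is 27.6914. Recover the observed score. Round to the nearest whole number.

T̂ = ρX + (1 − ρ)μ  ⇒  X = (T̂ − (1 − ρ)μ) / ρ
X = (27.6914 − 0.194 × 18.1) / 0.806 = (27.6914 − 3.5114) / 0.806 = 24.1800 / 0.806 = 30.00

30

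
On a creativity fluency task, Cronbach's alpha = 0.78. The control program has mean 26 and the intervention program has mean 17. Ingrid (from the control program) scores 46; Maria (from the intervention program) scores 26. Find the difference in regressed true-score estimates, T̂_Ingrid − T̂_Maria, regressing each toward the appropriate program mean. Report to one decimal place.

17.6

T̂_Ingrid = 0.78(46) + 0.22(26) = 41.600
T̂_Maria = 0.78(26) + 0.22(17) = 24.020
Difference = 41.600 − 24.020 = 17.580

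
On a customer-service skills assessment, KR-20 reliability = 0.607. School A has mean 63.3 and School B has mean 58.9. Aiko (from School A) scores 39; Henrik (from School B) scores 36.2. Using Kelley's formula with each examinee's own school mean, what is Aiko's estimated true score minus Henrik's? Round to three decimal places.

T̂_Aiko = 0.607(39) + 0.393(63.3) = 48.54990
T̂_Henrik = 0.607(36.2) + 0.393(58.9) = 45.12110
Difference = 48.54990 − 45.12110 = 3.42880

3.429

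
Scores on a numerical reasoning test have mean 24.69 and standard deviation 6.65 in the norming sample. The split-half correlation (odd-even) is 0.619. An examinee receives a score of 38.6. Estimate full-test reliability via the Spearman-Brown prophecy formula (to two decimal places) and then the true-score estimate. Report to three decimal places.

Spearman-Brown: ρ = 2r/(1 + r) = 2(0.619)/(1 + 0.619) = 1.2380/1.619 = 0.7647 → 0.76
T̂ = 0.76(38.6) + 0.24(24.69) = 29.336 + 5.9256 = 35.2616 → 35.262

35.262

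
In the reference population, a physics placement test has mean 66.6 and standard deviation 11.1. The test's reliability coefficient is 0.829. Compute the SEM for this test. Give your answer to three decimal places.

SEM = SD · √(1 − ρ) = 11.1 × √0.171 = 11.1 × 0.4135 = 4.5901

4.590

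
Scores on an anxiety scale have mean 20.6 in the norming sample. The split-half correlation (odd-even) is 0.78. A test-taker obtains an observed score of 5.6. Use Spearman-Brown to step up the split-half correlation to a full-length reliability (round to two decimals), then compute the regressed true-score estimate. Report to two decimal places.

7.40

Spearman-Brown: ρ = 2r/(1 + r) = 2(0.78)/(1 + 0.78) = 1.560/1.78 = 0.8764 → 0.88
T̂ = ρX + (1 − ρ)μ
  = 0.88 × 5.6 + 0.12 × 20.6
  = 4.928 + 2.472
  = 7.400
  ≈ 7.40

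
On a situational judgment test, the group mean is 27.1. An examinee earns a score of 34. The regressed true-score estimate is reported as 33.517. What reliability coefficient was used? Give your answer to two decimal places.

0.93

T̂ = ρX + (1 − ρ)μ  ⇒  T̂ − μ = ρ(X − μ)
ρ = (T̂ − μ)/(X − μ) = (33.517 − 27.1) / (34 − 27.1) = 6.417 / 6.9 = 0.9300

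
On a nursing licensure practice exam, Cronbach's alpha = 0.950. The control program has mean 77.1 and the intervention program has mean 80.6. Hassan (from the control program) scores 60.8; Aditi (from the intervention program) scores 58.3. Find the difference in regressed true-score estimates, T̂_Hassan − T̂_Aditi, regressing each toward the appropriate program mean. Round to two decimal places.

T̂_Hassan = 0.950(60.8) + 0.050(77.1) = 61.6150
T̂_Aditi = 0.950(58.3) + 0.050(80.6) = 59.4150
Difference = 61.6150 − 59.4150 = 2.2000

2.20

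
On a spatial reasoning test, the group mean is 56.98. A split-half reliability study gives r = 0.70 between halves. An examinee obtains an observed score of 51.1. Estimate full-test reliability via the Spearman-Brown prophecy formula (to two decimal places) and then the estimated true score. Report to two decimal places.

Spearman-Brown: ρ = 2r/(1 + r) = 2(0.70)/(1 + 0.70) = 1.400/1.70 = 0.8235 → 0.82
T̂ = ρX + (1 − ρ)μ
  = 0.82 × 51.1 + 0.18 × 56.98
  = 41.902 + 10.2564
  = 52.158
  ≈ 52.16

52.16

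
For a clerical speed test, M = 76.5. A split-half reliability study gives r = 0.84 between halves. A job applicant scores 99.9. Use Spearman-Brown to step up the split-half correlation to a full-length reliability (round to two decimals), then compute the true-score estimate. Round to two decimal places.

Spearman-Brown: ρ = 2r/(1 + r) = 2(0.84)/(1 + 0.84) = 1.680/1.84 = 0.9130 → 0.91
Regress the observed score toward the mean by the unreliability: T̂ = 0.91·99.9 + 0.09·76.5 = 90.909 + 6.885 = 97.794.

97.79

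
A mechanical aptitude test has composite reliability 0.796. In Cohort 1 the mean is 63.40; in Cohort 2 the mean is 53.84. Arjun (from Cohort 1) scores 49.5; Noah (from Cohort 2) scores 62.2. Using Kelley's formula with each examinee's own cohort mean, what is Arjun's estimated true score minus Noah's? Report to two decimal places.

T̂_Arjun = 0.796(49.5) + 0.204(63.40) = 52.3356
T̂_Noah = 0.796(62.2) + 0.204(53.84) = 60.4946
Difference = 52.3356 − 60.4946 = -8.1590

-8.16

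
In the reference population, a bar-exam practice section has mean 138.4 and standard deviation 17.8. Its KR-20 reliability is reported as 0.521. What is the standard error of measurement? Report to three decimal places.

12.319

SEM = SD · √(1 − ρ) = 17.8 × √0.479 = 17.8 × 0.6921 = 12.3193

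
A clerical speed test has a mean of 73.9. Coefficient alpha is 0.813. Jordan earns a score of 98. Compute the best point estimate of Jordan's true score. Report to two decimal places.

T̂ = ρX + (1 − ρ)μ
  = 0.813 × 98 + 0.187 × 73.9
  = 79.674 + 13.8193
  = 93.493
  ≈ 93.49

93.49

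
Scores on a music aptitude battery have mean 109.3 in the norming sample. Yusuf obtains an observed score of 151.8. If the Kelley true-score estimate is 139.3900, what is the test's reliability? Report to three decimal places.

0.708

T̂ = ρX + (1 − ρ)μ  ⇒  T̂ − μ = ρ(X − μ)
ρ = (T̂ − μ)/(X − μ) = (139.3900 − 109.3) / (151.8 − 109.3) = 30.0900 / 42.5 = 0.70800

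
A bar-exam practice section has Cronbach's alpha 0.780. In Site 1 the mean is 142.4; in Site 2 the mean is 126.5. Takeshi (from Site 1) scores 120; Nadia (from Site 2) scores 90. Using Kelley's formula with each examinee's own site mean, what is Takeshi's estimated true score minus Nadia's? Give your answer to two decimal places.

T̂_Takeshi = 0.780(120) + 0.220(142.4) = 124.9280
T̂_Nadia = 0.780(90) + 0.220(126.5) = 98.0300
Difference = 124.9280 − 98.0300 = 26.8980

26.90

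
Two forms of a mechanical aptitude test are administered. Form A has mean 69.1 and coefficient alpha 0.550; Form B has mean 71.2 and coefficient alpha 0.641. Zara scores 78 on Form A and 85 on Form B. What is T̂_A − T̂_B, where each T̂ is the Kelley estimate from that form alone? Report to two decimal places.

T̂_A = 0.550(78) + 0.450(69.1) = 73.9950
T̂_B = 0.641(85) + 0.359(71.2) = 80.0458
T̂_A − T̂_B = -6.0508

-6.05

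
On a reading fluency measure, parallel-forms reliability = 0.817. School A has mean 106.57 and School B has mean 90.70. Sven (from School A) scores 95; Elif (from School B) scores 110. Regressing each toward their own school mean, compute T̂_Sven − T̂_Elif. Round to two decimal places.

-9.35

T̂_Sven = 0.817(95) + 0.183(106.57) = 97.1173
T̂_Elif = 0.817(110) + 0.183(90.70) = 106.4681
Difference = 97.1173 − 106.4681 = -9.3508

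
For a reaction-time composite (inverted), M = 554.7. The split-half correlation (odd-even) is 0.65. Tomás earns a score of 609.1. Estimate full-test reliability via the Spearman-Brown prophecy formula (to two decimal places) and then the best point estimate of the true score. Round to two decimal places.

597.68

Spearman-Brown: ρ = 2r/(1 + r) = 2(0.65)/(1 + 0.65) = 1.300/1.65 = 0.7879 → 0.79
T̂ = ρX + (1 − ρ)μ
  = 0.79 × 609.1 + 0.21 × 554.7
  = 481.189 + 116.487
  = 597.676
  ≈ 597.68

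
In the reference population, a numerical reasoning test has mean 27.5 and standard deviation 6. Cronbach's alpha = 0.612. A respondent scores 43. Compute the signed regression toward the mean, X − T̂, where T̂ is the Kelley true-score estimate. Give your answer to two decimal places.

T̂ = ρX + (1 − ρ)μ
  = 0.612 × 43 + 0.388 × 27.5
  = 26.316 + 10.6700
  = 36.9860
  ≈ 36.986
X − T̂ = 43 − 36.986 = 6.014 → 6.01

6.01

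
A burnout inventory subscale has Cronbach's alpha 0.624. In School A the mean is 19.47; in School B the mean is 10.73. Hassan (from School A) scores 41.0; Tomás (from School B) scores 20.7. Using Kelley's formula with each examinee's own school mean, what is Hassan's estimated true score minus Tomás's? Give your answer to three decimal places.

T̂_Hassan = 0.624(41.0) + 0.376(19.47) = 32.90472
T̂_Tomás = 0.624(20.7) + 0.376(10.73) = 16.95128
Difference = 32.90472 − 16.95128 = 15.95344

15.953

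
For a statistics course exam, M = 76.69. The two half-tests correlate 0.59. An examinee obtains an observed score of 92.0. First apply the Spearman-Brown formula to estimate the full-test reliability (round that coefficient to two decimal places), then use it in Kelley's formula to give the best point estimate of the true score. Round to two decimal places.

Spearman-Brown: ρ = 2r/(1 + r) = 2(0.59)/(1 + 0.59) = 1.180/1.59 = 0.7421 → 0.74
T̂ = 0.74(92.0) + 0.26(76.69) = 68.080 + 19.9394 = 88.019 → 88.02

88.02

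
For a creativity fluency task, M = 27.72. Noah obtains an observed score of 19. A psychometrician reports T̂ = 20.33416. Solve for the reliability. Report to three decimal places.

0.847

T̂ = ρX + (1 − ρ)μ  ⇒  T̂ − μ = ρ(X − μ)
ρ = (T̂ − μ)/(X − μ) = (20.33416 − 27.72) / (19 − 27.72) = -7.38584 / -8.72 = 0.84700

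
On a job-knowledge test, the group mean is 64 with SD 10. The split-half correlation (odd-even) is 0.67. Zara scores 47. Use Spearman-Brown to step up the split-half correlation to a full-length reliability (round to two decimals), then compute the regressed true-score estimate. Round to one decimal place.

Spearman-Brown: ρ = 2r/(1 + r) = 2(0.67)/(1 + 0.67) = 1.340/1.67 = 0.8024 → 0.80
Regress the observed score toward the mean by the unreliability: T̂ = 0.80·47 + 0.20·64 = 37.60 + 12.80 = 50.40.

50.4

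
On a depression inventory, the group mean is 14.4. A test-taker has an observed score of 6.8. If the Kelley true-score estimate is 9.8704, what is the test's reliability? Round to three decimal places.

0.596

T̂ = ρX + (1 − ρ)μ  ⇒  T̂ − μ = ρ(X − μ)
ρ = (T̂ − μ)/(X − μ) = (9.8704 − 14.4) / (6.8 − 14.4) = -4.5296 / -7.6 = 0.59600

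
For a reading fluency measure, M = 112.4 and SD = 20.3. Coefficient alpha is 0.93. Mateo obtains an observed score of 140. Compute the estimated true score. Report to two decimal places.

Kelley's formula gives T̂ = 0.93·140 + 0.07·112.4 = 130.20 + 7.868 = 138.068.

138.07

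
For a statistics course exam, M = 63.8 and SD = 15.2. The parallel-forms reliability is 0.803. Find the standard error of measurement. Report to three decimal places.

SEM = SD · √(1 − ρ) = 15.2 × √0.197 = 15.2 × 0.4438 = 6.7465

6.746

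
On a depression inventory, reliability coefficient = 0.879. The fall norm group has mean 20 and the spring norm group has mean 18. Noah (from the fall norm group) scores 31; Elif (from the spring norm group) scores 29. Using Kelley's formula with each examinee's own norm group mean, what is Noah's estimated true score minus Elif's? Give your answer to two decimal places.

2.00

T̂_Noah = 0.879(31) + 0.121(20) = 29.6690
T̂_Elif = 0.879(29) + 0.121(18) = 27.6690
Difference = 29.6690 − 27.6690 = 2.0000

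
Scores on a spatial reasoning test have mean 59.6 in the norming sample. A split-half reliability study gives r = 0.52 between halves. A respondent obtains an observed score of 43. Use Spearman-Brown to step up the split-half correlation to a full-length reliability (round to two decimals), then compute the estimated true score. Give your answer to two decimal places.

Spearman-Brown: ρ = 2r/(1 + r) = 2(0.52)/(1 + 0.52) = 1.040/1.52 = 0.6842 → 0.68
Kelley's formula gives T̂ = 0.68·43 + 0.32·59.6 = 29.24 + 19.072 = 48.312.

48.31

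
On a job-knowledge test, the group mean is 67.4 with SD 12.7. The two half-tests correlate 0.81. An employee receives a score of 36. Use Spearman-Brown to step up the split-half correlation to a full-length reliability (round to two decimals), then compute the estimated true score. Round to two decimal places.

Spearman-Brown: ρ = 2r/(1 + r) = 2(0.81)/(1 + 0.81) = 1.620/1.81 = 0.8950 → 0.90
T̂ = ρX + (1 − ρ)μ
  = 0.90 × 36 + 0.10 × 67.4
  = 32.40 + 6.740
  = 39.140
  ≈ 39.14

39.14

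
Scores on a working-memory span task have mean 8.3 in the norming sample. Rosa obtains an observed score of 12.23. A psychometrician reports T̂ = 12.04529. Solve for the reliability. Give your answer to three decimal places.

T̂ = ρX + (1 − ρ)μ  ⇒  T̂ − μ = ρ(X − μ)
ρ = (T̂ − μ)/(X − μ) = (12.04529 − 8.3) / (12.23 − 8.3) = 3.74529 / 3.93 = 0.95300

0.953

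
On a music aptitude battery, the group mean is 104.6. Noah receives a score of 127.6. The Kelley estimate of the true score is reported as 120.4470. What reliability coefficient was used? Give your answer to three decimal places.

T̂ = ρX + (1 − ρ)μ  ⇒  T̂ − μ = ρ(X − μ)
ρ = (T̂ − μ)/(X − μ) = (120.4470 − 104.6) / (127.6 − 104.6) = 15.8470 / 23.0 = 0.68900

0.689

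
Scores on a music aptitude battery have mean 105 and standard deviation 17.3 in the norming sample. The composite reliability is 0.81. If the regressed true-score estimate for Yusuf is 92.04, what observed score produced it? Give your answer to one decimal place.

T̂ = ρX + (1 − ρ)μ  ⇒  X = (T̂ − (1 − ρ)μ) / ρ
X = (92.04 − 0.19 × 105) / 0.81 = (92.04 − 19.95) / 0.81 = 72.09 / 0.81 = 89.000

89.0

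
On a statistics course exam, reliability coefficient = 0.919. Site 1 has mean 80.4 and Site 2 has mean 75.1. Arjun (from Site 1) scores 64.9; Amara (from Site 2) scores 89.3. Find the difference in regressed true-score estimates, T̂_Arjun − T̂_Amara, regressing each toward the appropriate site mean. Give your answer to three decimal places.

-21.994

T̂_Arjun = 0.919(64.9) + 0.081(80.4) = 66.15550
T̂_Amara = 0.919(89.3) + 0.081(75.1) = 88.14980
Difference = 66.15550 − 88.14980 = -21.99430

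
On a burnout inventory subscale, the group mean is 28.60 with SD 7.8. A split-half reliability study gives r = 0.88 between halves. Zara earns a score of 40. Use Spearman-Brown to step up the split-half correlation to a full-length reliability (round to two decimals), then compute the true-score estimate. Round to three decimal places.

Spearman-Brown: ρ = 2r/(1 + r) = 2(0.88)/(1 + 0.88) = 1.760/1.88 = 0.9362 → 0.94
T̂ = ρX + (1 − ρ)μ
  = 0.94 × 40 + 0.06 × 28.60
  = 37.60 + 1.7160
  = 39.3160
  ≈ 39.316

39.316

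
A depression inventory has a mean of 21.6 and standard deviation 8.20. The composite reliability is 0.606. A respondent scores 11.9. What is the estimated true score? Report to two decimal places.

T̂ = ρX + (1 − ρ)μ
  = 0.606 × 11.9 + 0.394 × 21.6
  = 7.2114 + 8.5104
  = 15.722
  ≈ 15.72

15.72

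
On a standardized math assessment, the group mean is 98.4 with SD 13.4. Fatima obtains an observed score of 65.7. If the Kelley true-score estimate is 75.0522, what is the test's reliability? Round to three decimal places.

0.714

T̂ = ρX + (1 − ρ)μ  ⇒  T̂ − μ = ρ(X − μ)
ρ = (T̂ − μ)/(X − μ) = (75.0522 − 98.4) / (65.7 − 98.4) = -23.3478 / -32.7 = 0.71400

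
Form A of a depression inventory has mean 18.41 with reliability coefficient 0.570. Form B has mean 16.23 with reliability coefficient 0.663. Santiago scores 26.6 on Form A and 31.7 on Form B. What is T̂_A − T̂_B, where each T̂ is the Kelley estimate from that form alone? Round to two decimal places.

-3.41

T̂_A = 0.570(26.6) + 0.430(18.41) = 23.0783
T̂_B = 0.663(31.7) + 0.337(16.23) = 26.4866
T̂_A − T̂_B = -3.4083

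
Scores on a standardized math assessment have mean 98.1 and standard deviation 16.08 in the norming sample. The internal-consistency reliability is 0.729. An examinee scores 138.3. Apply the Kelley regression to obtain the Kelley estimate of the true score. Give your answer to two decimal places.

127.41

T̂ = 0.729(138.3) + 0.271(98.1) = 100.8207 + 26.5851 = 127.406 → 127.41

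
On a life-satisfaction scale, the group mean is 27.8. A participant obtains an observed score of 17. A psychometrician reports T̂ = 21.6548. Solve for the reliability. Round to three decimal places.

T̂ = ρX + (1 − ρ)μ  ⇒  T̂ − μ = ρ(X − μ)
ρ = (T̂ − μ)/(X − μ) = (21.6548 − 27.8) / (17 − 27.8) = -6.1452 / -10.8 = 0.56900

0.569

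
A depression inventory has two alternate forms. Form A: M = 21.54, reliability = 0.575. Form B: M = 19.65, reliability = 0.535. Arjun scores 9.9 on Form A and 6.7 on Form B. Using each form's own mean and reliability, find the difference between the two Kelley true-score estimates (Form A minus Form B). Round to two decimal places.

T̂_A = 0.575(9.9) + 0.425(21.54) = 14.8470
T̂_B = 0.535(6.7) + 0.465(19.65) = 12.7217
T̂_A − T̂_B = 2.1253

2.13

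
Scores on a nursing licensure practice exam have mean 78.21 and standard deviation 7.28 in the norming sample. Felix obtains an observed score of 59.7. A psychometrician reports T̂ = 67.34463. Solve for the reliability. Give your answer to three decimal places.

T̂ = ρX + (1 − ρ)μ  ⇒  T̂ − μ = ρ(X − μ)
ρ = (T̂ − μ)/(X − μ) = (67.34463 − 78.21) / (59.7 − 78.21) = -10.86537 / -18.51 = 0.58700

0.587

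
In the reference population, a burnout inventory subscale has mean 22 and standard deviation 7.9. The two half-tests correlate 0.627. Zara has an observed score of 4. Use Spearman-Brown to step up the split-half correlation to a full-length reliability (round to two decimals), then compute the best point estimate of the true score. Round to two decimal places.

Spearman-Brown: ρ = 2r/(1 + r) = 2(0.627)/(1 + 0.627) = 1.2540/1.627 = 0.7707 → 0.77
T̂ = 0.77(4) + 0.23(22) = 3.08 + 5.06 = 8.140 → 8.14

8.14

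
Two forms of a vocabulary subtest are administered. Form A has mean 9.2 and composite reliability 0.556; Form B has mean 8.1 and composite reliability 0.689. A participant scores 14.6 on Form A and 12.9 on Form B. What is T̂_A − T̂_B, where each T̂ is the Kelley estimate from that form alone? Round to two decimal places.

T̂_A = 0.556(14.6) + 0.444(9.2) = 12.2024
T̂_B = 0.689(12.9) + 0.311(8.1) = 11.4072
T̂_A − T̂_B = 0.7952

0.80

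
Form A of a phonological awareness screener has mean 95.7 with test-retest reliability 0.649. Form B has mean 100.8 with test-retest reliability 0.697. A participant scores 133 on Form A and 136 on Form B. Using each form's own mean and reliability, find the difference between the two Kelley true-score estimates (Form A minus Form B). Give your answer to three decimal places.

-5.427

T̂_A = 0.649(133) + 0.351(95.7) = 119.90770
T̂_B = 0.697(136) + 0.303(100.8) = 125.33440
T̂_A − T̂_B = -5.42670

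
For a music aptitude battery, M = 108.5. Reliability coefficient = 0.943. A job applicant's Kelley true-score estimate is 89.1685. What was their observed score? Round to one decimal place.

T̂ = ρX + (1 − ρ)μ  ⇒  X = (T̂ − (1 − ρ)μ) / ρ
X = (89.1685 − 0.057 × 108.5) / 0.943 = (89.1685 − 6.1845) / 0.943 = 82.9840 / 0.943 = 88.000

88.0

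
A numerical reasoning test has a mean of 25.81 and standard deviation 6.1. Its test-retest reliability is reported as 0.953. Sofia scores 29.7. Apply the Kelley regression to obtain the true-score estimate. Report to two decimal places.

29.52

T̂ = ρX + (1 − ρ)μ
  = 0.953 × 29.7 + 0.047 × 25.81
  = 28.3041 + 1.21307
  = 29.517
  ≈ 29.52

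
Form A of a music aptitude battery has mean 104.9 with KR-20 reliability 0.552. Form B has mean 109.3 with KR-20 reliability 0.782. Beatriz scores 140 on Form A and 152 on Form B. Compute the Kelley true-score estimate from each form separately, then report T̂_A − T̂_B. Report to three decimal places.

-18.416

T̂_A = 0.552(140) + 0.448(104.9) = 124.27520
T̂_B = 0.782(152) + 0.218(109.3) = 142.69140
T̂_A − T̂_B = -18.41620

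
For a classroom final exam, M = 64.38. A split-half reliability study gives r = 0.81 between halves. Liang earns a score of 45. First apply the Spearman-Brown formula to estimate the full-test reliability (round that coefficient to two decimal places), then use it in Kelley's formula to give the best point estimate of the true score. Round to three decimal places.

46.938

Spearman-Brown: ρ = 2r/(1 + r) = 2(0.81)/(1 + 0.81) = 1.620/1.81 = 0.8950 → 0.90
Regress the observed score toward the mean by the unreliability: T̂ = 0.90·45 + 0.10·64.38 = 40.50 + 6.4380 = 46.9380.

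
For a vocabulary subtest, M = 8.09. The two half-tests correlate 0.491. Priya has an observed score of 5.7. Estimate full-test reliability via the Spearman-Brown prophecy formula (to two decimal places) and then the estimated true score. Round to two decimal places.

6.51

Spearman-Brown: ρ = 2r/(1 + r) = 2(0.491)/(1 + 0.491) = 0.9820/1.491 = 0.6586 → 0.66
T̂ = 0.66(5.7) + 0.34(8.09) = 3.762 + 2.7506 = 6.513 → 6.51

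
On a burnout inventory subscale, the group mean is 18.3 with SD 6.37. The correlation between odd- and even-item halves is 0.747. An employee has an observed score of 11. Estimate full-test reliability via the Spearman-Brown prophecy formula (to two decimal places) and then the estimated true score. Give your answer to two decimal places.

12.02

Spearman-Brown: ρ = 2r/(1 + r) = 2(0.747)/(1 + 0.747) = 1.4940/1.747 = 0.8552 → 0.86
T̂ = 0.86(11) + 0.14(18.3) = 9.46 + 2.562 = 12.022 → 12.02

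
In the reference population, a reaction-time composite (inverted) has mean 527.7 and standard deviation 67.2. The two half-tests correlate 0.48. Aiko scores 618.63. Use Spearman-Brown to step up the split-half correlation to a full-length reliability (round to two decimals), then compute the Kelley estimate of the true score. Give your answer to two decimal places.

586.80

Spearman-Brown: ρ = 2r/(1 + r) = 2(0.48)/(1 + 0.48) = 0.960/1.48 = 0.6486 → 0.65
T̂ = 0.65(618.63) + 0.35(527.7) = 402.1095 + 184.695 = 586.804 → 586.80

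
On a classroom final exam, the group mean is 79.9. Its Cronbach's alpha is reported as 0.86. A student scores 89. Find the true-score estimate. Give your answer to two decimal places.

Weight the observed score by reliability and the mean by (1 − reliability): T̂ = 0.86·89 + 0.14·79.9 = 76.54 + 11.186 = 87.726.

87.73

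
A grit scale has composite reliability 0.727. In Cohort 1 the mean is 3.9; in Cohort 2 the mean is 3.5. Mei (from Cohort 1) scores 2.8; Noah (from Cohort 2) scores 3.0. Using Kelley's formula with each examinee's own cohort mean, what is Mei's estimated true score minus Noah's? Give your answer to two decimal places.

T̂_Mei = 0.727(2.8) + 0.273(3.9) = 3.1003
T̂_Noah = 0.727(3.0) + 0.273(3.5) = 3.1365
Difference = 3.1003 − 3.1365 = -0.0362

-0.04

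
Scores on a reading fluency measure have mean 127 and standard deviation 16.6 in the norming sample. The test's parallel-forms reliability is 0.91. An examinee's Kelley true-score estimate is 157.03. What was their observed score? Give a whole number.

160

T̂ = ρX + (1 − ρ)μ  ⇒  X = (T̂ − (1 − ρ)μ) / ρ
X = (157.03 − 0.09 × 127) / 0.91 = (157.03 − 11.43) / 0.91 = 145.60 / 0.91 = 160.00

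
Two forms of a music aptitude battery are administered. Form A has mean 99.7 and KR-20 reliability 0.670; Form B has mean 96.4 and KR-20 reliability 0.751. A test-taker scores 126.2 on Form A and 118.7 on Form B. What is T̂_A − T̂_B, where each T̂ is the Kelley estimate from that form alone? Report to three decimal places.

4.308

T̂_A = 0.670(126.2) + 0.330(99.7) = 117.45500
T̂_B = 0.751(118.7) + 0.249(96.4) = 113.14730
T̂_A − T̂_B = 4.30770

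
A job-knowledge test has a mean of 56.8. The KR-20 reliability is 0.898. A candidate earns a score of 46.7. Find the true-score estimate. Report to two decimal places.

47.73

T̂ = ρX + (1 − ρ)μ
  = 0.898 × 46.7 + 0.102 × 56.8
  = 41.9366 + 5.7936
  = 47.730
  ≈ 47.73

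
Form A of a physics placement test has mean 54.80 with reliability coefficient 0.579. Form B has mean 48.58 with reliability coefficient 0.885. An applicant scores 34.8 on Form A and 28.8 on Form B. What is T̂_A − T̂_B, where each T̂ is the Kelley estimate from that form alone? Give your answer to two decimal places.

12.15

T̂_A = 0.579(34.8) + 0.421(54.80) = 43.2200
T̂_B = 0.885(28.8) + 0.115(48.58) = 31.0747
T̂_A − T̂_B = 12.1453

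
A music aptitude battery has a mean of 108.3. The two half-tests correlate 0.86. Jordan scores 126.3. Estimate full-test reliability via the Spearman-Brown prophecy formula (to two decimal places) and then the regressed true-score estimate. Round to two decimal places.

Spearman-Brown: ρ = 2r/(1 + r) = 2(0.86)/(1 + 0.86) = 1.720/1.86 = 0.9247 → 0.92
Kelley's formula gives T̂ = 0.92·126.3 + 0.08·108.3 = 116.196 + 8.664 = 124.860.

124.86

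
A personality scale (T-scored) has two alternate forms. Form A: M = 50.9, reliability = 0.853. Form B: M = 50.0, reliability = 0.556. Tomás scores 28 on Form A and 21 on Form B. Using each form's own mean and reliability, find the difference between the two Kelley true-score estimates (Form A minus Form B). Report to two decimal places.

T̂_A = 0.853(28) + 0.147(50.9) = 31.3663
T̂_B = 0.556(21) + 0.444(50.0) = 33.8760
T̂_A − T̂_B = -2.5097

-2.51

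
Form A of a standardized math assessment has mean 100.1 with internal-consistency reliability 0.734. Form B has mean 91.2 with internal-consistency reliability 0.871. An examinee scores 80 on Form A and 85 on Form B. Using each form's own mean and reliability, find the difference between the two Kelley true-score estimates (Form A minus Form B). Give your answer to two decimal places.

T̂_A = 0.734(80) + 0.266(100.1) = 85.3466
T̂_B = 0.871(85) + 0.129(91.2) = 85.7998
T̂_A − T̂_B = -0.4532

-0.45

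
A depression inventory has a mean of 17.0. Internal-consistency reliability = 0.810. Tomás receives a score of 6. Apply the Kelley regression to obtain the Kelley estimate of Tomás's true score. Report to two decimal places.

8.09

T̂ = 0.810(6) + 0.190(17.0) = 4.860 + 3.2300 = 8.090 → 8.09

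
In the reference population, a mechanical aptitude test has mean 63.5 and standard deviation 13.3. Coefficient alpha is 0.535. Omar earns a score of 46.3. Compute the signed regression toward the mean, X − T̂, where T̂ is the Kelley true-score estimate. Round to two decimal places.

T̂ = ρX + (1 − ρ)μ
  = 0.535 × 46.3 + 0.465 × 63.5
  = 24.7705 + 29.5275
  = 54.2980
  ≈ 54.298
X − T̂ = 46.3 − 54.298 = -7.998 → -8.00

-8.00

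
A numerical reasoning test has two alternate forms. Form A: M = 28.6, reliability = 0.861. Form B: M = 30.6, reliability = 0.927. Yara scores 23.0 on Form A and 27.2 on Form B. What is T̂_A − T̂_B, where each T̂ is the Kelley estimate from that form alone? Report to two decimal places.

-3.67

T̂_A = 0.861(23.0) + 0.139(28.6) = 23.7784
T̂_B = 0.927(27.2) + 0.073(30.6) = 27.4482
T̂_A − T̂_B = -3.6698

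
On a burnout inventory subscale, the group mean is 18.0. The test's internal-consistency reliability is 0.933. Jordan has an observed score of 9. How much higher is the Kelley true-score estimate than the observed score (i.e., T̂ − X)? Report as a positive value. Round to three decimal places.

T̂ = 0.933(9) + 0.067(18.0) = 8.397 + 1.2060 = 9.60300 → 9.6030
T̂ − X = 9.6030 − 9 = 0.6030 → 0.603

0.603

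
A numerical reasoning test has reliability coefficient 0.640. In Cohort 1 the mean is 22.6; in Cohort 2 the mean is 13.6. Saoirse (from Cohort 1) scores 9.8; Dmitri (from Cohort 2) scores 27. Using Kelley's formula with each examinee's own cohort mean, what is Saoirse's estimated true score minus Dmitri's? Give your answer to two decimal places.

-7.77

T̂_Saoirse = 0.640(9.8) + 0.360(22.6) = 14.4080
T̂_Dmitri = 0.640(27) + 0.360(13.6) = 22.1760
Difference = 14.4080 − 22.1760 = -7.7680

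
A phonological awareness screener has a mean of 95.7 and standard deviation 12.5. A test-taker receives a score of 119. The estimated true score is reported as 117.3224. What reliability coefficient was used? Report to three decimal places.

0.928

T̂ = ρX + (1 − ρ)μ  ⇒  T̂ − μ = ρ(X − μ)
ρ = (T̂ − μ)/(X − μ) = (117.3224 − 95.7) / (119 − 95.7) = 21.6224 / 23.3 = 0.92800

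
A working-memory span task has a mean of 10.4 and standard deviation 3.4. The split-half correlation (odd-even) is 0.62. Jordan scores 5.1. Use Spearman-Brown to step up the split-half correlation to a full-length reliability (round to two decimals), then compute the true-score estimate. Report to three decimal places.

6.319

Spearman-Brown: ρ = 2r/(1 + r) = 2(0.62)/(1 + 0.62) = 1.240/1.62 = 0.7654 → 0.77
T̂ = ρX + (1 − ρ)μ
  = 0.77 × 5.1 + 0.23 × 10.4
  = 3.927 + 2.392
  = 6.3190
  ≈ 6.319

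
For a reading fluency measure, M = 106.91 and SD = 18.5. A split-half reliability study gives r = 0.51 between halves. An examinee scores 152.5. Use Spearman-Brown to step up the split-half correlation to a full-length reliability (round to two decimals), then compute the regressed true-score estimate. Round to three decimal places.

137.911

Spearman-Brown: ρ = 2r/(1 + r) = 2(0.51)/(1 + 0.51) = 1.020/1.51 = 0.6755 → 0.68
Regress the observed score toward the mean by the unreliability: T̂ = 0.68·152.5 + 0.32·106.91 = 103.700 + 34.2112 = 137.9112.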